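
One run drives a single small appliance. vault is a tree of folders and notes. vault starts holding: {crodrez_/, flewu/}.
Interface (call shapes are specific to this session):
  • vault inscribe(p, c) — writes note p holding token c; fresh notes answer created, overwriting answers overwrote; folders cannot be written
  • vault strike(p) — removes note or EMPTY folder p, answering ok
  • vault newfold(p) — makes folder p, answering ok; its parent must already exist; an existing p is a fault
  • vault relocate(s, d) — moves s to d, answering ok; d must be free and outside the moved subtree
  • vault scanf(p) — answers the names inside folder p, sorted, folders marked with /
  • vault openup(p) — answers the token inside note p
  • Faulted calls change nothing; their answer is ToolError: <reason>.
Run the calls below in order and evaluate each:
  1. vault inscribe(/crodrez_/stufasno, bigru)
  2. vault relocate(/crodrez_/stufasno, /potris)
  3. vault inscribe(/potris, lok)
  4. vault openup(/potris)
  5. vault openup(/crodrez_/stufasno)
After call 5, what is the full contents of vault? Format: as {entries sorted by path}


Answer: {crodrez_/, flewu/, potris=lok}

Derivation:
-- 1. vault inscribe(p='/crodrez_/stufasno', c='bigru') => created
-- 2. vault relocate(s='/crodrez_/stufasno', d='/potris') => ok
-- 3. vault inscribe(p='/potris', c='lok') => overwrote
-- 4. vault openup(p='/potris') => lok
-- 5. vault openup(p='/crodrez_/stufasno') => ToolError: not found


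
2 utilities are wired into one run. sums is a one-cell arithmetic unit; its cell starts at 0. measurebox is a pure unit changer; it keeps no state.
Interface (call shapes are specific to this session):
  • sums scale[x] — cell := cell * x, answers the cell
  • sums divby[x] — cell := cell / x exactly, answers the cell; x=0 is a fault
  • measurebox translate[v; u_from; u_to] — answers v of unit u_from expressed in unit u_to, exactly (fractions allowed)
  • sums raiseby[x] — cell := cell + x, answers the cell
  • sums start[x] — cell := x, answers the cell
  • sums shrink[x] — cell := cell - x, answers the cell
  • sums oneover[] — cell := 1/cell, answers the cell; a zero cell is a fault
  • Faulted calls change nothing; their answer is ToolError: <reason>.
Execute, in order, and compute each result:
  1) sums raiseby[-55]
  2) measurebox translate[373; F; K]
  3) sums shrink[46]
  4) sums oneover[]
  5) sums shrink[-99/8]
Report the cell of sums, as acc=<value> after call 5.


Answer: acc=9991/808

Derivation:
! 1. sums raiseby(-55) ~> -55
! 2. measurebox translate(373, F, K) ~> 83267/180
! 3. sums shrink(46) ~> -101
! 4. sums oneover() ~> -1/101
! 5. sums shrink(-99/8) ~> 9991/808


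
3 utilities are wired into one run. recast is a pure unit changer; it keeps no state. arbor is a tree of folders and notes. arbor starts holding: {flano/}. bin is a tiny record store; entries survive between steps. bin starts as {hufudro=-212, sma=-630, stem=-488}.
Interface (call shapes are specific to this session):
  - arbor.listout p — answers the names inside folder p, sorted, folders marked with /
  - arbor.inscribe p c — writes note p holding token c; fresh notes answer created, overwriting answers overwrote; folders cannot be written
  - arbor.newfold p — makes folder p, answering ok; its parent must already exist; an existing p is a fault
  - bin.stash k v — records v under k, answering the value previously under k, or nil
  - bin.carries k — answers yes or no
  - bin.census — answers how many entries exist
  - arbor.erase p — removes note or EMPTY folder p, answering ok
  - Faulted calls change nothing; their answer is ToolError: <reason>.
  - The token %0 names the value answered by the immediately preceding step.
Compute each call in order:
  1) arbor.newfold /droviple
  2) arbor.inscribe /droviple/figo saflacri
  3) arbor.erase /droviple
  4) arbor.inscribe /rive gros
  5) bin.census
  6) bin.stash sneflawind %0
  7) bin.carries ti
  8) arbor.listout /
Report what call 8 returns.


→ arbor.newfold(p='/droviple')
← ok
→ arbor.inscribe(p='/droviple/figo', c='saflacri')
← created
→ arbor.erase(p='/droviple')
← ToolError: not empty
→ arbor.inscribe(p='/rive', c='gros')
← created
→ bin.census()
← 3
→ bin.stash(k='sneflawind', v='%0')
← nil
→ bin.carries(k='ti')
← no
→ arbor.listout(p='/')
← [droviple/, flano/, rive]

Answer: [droviple/, flano/, rive]


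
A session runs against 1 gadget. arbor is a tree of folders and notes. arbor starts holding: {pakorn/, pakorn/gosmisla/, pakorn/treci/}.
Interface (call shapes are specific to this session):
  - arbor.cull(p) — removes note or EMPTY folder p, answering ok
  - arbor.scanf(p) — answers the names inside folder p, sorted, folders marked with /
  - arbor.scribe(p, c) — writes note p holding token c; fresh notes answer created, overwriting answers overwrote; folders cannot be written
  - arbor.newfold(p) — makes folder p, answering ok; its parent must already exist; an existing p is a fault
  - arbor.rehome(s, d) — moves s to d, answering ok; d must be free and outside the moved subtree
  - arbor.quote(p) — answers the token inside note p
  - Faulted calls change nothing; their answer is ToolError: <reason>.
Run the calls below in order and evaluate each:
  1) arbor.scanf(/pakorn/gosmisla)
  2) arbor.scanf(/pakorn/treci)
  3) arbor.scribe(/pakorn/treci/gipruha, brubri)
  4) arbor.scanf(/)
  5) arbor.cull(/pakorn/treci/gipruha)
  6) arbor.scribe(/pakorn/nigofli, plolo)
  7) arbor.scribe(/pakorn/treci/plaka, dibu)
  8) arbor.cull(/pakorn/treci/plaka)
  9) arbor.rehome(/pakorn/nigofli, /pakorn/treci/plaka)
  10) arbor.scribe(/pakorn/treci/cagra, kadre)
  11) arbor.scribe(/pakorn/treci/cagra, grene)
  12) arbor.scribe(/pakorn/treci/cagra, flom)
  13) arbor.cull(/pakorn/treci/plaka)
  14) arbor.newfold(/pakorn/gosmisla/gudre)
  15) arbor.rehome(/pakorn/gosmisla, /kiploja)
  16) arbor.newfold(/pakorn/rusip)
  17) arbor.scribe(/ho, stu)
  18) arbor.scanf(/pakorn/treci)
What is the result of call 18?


Answer: [cagra]

Derivation:
~$ scanf /pakorn/gosmisla
= []
~$ scanf /pakorn/treci
= []
~$ scribe /pakorn/treci/gipruha brubri
= created
~$ scanf /
= [pakorn/]
~$ cull /pakorn/treci/gipruha
= ok
~$ scribe /pakorn/nigofli plolo
= created
~$ scribe /pakorn/treci/plaka dibu
= created
~$ cull /pakorn/treci/plaka
= ok
~$ rehome /pakorn/nigofli /pakorn/treci/plaka
= ok
~$ scribe /pakorn/treci/cagra kadre
= created
~$ scribe /pakorn/treci/cagra grene
= overwrote
~$ scribe /pakorn/treci/cagra flom
= overwrote
~$ cull /pakorn/treci/plaka
= ok
~$ newfold /pakorn/gosmisla/gudre
= ok
~$ rehome /pakorn/gosmisla /kiploja
= ok
~$ newfold /pakorn/rusip
= ok
~$ scribe /ho stu
= created
~$ scanf /pakorn/treci
= [cagra]


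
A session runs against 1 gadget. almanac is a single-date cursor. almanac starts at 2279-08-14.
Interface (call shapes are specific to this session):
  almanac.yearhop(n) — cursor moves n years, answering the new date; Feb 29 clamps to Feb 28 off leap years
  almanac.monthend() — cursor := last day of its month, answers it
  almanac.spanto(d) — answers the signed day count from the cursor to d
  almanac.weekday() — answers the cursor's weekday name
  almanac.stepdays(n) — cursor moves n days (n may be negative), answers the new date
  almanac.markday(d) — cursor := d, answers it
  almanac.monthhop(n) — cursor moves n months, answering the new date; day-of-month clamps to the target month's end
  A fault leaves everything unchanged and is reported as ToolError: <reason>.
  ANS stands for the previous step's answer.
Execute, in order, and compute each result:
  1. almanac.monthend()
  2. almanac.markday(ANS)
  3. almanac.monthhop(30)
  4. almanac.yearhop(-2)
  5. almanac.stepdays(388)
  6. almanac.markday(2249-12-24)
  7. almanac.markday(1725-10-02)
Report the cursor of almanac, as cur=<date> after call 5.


! almanac.monthend() : 2279-08-31
! almanac.markday(d='ANS') : 2279-08-31
! almanac.monthhop(n='30') : 2282-02-28
! almanac.yearhop(n='-2') : 2280-02-28
! almanac.stepdays(n='388') : 2281-03-22
! almanac.markday(d='2249-12-24') : 2249-12-24
! almanac.markday(d='1725-10-02') : 1725-10-02

Answer: cur=2281-03-22


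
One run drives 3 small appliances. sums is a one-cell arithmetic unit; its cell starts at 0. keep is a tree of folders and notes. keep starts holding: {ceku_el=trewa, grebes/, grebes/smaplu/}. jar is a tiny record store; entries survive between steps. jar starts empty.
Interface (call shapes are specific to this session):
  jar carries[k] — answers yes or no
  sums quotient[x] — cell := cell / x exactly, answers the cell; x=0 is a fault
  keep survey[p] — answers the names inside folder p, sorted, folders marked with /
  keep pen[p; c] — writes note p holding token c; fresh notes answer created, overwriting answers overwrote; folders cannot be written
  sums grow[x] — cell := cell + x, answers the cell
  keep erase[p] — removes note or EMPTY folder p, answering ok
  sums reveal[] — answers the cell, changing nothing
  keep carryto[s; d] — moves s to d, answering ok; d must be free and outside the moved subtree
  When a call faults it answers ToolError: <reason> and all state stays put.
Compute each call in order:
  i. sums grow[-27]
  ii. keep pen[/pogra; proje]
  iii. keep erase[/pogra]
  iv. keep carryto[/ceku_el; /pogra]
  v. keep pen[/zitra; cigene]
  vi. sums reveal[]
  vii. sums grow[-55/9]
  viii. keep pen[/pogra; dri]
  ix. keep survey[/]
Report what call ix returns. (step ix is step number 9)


Answer: [grebes/, pogra, zitra]

Derivation:
I use sums grow(-27), and see -27.
Next I call keep pen(/pogra, proje), → created.
I call keep erase(/pogra), — result: ok.
I run keep carryto(/ceku_el, /pogra), — result: ok.
I try keep pen(/zitra, cigene), → created.
Using sums reveal, and see -27.
Invoking sums grow(-55/9), yielding -298/9.
I try keep pen(/pogra, dri), yielding overwrote.
Invoking keep survey(/), → [grebes/, pogra, zitra].


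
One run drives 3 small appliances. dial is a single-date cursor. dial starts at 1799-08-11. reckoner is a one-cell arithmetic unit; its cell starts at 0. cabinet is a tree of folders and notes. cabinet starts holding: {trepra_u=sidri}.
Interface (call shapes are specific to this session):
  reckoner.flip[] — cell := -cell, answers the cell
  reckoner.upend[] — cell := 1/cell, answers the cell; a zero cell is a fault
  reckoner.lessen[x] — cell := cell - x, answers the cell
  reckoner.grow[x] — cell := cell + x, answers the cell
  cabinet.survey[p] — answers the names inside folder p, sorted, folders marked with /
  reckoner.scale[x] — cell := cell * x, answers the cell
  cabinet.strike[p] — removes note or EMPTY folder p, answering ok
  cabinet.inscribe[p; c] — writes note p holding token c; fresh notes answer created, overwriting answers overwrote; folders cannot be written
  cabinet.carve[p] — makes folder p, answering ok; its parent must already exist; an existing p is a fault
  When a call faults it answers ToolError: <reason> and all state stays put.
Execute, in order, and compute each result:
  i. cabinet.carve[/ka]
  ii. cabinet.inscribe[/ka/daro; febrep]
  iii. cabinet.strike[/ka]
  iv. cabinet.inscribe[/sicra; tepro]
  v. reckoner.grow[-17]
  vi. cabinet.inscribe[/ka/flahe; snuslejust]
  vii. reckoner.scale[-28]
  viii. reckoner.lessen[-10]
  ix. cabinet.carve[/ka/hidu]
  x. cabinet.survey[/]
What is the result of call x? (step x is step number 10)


Do: cabinet.carve[/ka]
See: ok
Do: cabinet.inscribe[/ka/daro; febrep]
See: created
Do: cabinet.strike[/ka]
See: ToolError: not empty
Do: cabinet.inscribe[/sicra; tepro]
See: created
Do: reckoner.grow[-17]
See: -17
Do: cabinet.inscribe[/ka/flahe; snuslejust]
See: created
Do: reckoner.scale[-28]
See: 476
Do: reckoner.lessen[-10]
See: 486
Do: cabinet.carve[/ka/hidu]
See: ok
Do: cabinet.survey[/]
See: [ka/, sicra, trepra_u]

Answer: [ka/, sicra, trepra_u]


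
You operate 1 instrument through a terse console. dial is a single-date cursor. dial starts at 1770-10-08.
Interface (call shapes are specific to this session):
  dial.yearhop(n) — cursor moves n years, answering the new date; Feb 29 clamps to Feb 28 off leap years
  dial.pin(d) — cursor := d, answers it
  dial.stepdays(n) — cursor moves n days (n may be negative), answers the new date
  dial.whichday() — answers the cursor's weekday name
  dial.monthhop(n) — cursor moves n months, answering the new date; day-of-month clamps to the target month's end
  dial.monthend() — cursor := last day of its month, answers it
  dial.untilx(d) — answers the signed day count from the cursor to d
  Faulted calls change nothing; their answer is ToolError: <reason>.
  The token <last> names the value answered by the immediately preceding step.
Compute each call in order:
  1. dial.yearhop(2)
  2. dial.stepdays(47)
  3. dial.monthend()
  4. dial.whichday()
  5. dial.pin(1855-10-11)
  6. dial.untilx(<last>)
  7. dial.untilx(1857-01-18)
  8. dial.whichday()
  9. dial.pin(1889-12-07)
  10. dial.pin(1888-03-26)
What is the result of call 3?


Answer: 1772-11-30

Derivation:
// 1. yearhop(n='2') -> 1772-10-08
// 2. stepdays(n='47') -> 1772-11-24
// 3. monthend() -> 1772-11-30
// 4. whichday() -> Monday
// 5. pin(d='1855-10-11') -> 1855-10-11
// 6. untilx(d='<last>') -> 0
// 7. untilx(d='1857-01-18') -> 465
// 8. whichday() -> Thursday
// 9. pin(d='1889-12-07') -> 1889-12-07
// 10. pin(d='1888-03-26') -> 1888-03-26


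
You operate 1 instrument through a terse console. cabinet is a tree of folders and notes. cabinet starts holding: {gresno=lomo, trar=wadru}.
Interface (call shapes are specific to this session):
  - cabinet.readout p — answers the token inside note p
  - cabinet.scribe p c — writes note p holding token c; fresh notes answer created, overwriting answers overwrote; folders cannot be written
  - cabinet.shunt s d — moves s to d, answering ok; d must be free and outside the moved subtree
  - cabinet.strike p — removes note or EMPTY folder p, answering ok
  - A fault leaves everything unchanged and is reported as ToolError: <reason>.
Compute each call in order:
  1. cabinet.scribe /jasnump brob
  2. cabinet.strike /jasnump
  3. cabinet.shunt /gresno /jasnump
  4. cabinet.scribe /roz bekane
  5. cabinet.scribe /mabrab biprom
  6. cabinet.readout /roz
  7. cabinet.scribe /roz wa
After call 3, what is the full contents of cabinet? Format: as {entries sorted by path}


// 1. cabinet.scribe(/jasnump, brob) == created
// 2. cabinet.strike(/jasnump) == ok
// 3. cabinet.shunt(/gresno, /jasnump) == ok
// 4. cabinet.scribe(/roz, bekane) == created
// 5. cabinet.scribe(/mabrab, biprom) == created
// 6. cabinet.readout(/roz) == bekane
// 7. cabinet.scribe(/roz, wa) == overwrote

Answer: {jasnump=lomo, trar=wadru}


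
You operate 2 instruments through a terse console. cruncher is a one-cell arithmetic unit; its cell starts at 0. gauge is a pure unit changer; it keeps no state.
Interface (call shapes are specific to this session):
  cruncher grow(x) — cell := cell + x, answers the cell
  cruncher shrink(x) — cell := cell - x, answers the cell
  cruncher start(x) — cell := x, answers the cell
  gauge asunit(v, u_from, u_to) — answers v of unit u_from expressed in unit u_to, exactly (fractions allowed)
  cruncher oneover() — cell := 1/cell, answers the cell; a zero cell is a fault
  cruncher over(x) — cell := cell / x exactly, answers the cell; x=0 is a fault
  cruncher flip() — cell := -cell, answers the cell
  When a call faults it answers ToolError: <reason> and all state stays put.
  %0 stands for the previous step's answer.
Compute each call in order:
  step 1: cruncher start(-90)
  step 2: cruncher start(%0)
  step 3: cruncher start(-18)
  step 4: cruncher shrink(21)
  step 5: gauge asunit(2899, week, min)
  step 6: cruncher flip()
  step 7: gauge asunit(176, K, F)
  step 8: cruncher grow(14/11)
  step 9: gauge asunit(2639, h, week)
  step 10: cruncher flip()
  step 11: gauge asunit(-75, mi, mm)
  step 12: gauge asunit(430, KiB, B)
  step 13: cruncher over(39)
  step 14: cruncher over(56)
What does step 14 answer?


// 1. cruncher start(x: -90) => -90
// 2. cruncher start(x: %0) => -90
// 3. cruncher start(x: -18) => -18
// 4. cruncher shrink(x: 21) => -39
// 5. gauge asunit(v: 2899, u_from: week, u_to: min) => 29221920
// 6. cruncher flip() => 39
// 7. gauge asunit(v: 176, u_from: K, u_to: F) => -14287/100
// 8. cruncher grow(x: 14/11) => 443/11
// 9. gauge asunit(v: 2639, u_from: h, u_to: week) => 377/24
// 10. cruncher flip() => -443/11
// 11. gauge asunit(v: -75, u_from: mi, u_to: mm) => -120700800
// 12. gauge asunit(v: 430, u_from: KiB, u_to: B) => 440320
// 13. cruncher over(x: 39) => -443/429
// 14. cruncher over(x: 56) => -443/24024

Answer: -443/24024


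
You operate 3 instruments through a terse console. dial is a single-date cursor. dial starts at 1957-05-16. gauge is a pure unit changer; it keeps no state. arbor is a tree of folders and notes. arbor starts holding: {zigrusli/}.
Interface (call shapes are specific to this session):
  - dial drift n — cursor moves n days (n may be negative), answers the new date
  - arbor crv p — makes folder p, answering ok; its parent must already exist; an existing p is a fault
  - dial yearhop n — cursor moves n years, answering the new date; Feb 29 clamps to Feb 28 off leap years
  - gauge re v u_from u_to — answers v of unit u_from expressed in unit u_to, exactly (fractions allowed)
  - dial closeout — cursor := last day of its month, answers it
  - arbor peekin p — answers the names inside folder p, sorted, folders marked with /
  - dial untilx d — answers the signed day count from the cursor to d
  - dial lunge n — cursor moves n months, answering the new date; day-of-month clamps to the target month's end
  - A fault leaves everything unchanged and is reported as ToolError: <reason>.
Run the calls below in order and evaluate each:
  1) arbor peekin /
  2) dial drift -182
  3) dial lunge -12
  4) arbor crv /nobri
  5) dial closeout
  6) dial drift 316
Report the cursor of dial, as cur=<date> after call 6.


-- 1. arbor peekin(p: /) => [zigrusli/]
-- 2. dial drift(n: -182) => 1956-11-15
-- 3. dial lunge(n: -12) => 1955-11-15
-- 4. arbor crv(p: /nobri) => ok
-- 5. dial closeout() => 1955-11-30
-- 6. dial drift(n: 316) => 1956-10-11

Answer: cur=1956-10-11


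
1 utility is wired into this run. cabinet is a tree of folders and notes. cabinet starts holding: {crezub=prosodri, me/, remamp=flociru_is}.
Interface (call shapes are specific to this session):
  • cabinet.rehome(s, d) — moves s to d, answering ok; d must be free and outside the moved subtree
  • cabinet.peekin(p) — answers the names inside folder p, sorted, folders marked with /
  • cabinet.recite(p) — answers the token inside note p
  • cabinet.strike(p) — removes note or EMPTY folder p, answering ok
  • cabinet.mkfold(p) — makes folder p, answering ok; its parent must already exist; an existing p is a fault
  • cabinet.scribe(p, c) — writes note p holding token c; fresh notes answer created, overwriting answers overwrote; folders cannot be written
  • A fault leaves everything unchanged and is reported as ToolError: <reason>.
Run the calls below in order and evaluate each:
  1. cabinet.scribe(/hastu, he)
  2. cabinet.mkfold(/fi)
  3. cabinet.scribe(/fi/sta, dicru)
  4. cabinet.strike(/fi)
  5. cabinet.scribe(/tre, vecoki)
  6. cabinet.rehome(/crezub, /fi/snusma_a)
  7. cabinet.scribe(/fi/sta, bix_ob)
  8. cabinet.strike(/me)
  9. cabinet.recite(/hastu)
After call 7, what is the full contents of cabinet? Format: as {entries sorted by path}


Answer: {fi/, fi/snusma_a=prosodri, fi/sta=bix_ob, hastu=he, me/, remamp=flociru_is, tre=vecoki}

Derivation:
CALL scribe[p=/hastu; c=he]
RET  created
CALL mkfold[p=/fi]
RET  ok
CALL scribe[p=/fi/sta; c=dicru]
RET  created
CALL strike[p=/fi]
RET  ToolError: not empty
CALL scribe[p=/tre; c=vecoki]
RET  created
CALL rehome[s=/crezub; d=/fi/snusma_a]
RET  ok
CALL scribe[p=/fi/sta; c=bix_ob]
RET  overwrote
CALL strike[p=/me]
RET  ok
CALL recite[p=/hastu]
RET  he


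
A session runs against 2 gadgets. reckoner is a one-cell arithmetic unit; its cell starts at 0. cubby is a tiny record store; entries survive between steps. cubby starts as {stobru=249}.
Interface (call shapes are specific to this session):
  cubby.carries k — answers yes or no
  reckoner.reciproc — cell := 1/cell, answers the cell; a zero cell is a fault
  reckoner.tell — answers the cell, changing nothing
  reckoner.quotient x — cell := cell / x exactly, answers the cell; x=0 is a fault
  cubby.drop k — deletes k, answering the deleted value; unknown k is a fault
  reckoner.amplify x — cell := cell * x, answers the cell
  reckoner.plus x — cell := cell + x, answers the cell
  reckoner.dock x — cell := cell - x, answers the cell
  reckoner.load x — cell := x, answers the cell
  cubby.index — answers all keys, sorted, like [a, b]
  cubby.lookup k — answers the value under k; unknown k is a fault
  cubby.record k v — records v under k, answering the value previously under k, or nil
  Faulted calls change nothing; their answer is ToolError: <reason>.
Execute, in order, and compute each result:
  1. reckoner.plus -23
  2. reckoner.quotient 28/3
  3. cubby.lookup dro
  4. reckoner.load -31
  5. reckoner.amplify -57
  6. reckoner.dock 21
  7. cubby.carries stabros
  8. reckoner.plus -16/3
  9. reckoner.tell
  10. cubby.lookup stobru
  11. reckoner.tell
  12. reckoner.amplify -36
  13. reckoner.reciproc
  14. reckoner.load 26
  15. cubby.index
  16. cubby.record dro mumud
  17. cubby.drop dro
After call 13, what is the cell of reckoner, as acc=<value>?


Do: reckoner.plus[-23]
See: -23
Do: reckoner.quotient[28/3]
See: -69/28
Do: cubby.lookup[dro]
See: ToolError: no such key dro
Do: reckoner.load[-31]
See: -31
Do: reckoner.amplify[-57]
See: 1767
Do: reckoner.dock[21]
See: 1746
Do: cubby.carries[stabros]
See: no
Do: reckoner.plus[-16/3]
See: 5222/3
Do: reckoner.tell[]
See: 5222/3
Do: cubby.lookup[stobru]
See: 249
Do: reckoner.tell[]
See: 5222/3
Do: reckoner.amplify[-36]
See: -62664
Do: reckoner.reciproc[]
See: -1/62664
Do: reckoner.load[26]
See: 26
Do: cubby.index[]
See: [stobru]
Do: cubby.record[dro; mumud]
See: nil
Do: cubby.drop[dro]
See: mumud

Answer: acc=-1/62664


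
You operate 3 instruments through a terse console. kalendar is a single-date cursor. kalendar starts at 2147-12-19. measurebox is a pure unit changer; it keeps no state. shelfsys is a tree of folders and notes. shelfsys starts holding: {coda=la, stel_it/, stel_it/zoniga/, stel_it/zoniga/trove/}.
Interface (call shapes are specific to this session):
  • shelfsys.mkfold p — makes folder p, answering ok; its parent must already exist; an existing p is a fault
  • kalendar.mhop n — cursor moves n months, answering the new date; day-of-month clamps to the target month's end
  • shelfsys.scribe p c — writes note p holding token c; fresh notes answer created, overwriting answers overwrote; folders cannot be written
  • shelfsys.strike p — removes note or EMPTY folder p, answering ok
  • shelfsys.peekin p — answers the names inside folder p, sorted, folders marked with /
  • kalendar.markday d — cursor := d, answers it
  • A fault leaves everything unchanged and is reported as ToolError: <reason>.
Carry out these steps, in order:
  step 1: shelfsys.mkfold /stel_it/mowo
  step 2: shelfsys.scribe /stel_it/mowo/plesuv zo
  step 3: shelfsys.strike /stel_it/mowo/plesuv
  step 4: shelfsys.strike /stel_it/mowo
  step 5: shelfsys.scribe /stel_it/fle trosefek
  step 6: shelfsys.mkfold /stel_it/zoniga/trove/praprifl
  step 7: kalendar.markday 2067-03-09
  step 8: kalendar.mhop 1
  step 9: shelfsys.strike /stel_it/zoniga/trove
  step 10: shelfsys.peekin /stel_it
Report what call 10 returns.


>>> mkfold p→/stel_it/mowo
  ok
>>> scribe p→/stel_it/mowo/plesuv c→zo
  created
>>> strike p→/stel_it/mowo/plesuv
  ok
>>> strike p→/stel_it/mowo
  ok
>>> scribe p→/stel_it/fle c→trosefek
  created
>>> mkfold p→/stel_it/zoniga/trove/praprifl
  ok
>>> markday d→2067-03-09
  2067-03-09
>>> mhop n→1
  2067-04-09
>>> strike p→/stel_it/zoniga/trove
  ToolError: not empty
>>> peekin p→/stel_it
  [fle, zoniga/]

Answer: [fle, zoniga/]


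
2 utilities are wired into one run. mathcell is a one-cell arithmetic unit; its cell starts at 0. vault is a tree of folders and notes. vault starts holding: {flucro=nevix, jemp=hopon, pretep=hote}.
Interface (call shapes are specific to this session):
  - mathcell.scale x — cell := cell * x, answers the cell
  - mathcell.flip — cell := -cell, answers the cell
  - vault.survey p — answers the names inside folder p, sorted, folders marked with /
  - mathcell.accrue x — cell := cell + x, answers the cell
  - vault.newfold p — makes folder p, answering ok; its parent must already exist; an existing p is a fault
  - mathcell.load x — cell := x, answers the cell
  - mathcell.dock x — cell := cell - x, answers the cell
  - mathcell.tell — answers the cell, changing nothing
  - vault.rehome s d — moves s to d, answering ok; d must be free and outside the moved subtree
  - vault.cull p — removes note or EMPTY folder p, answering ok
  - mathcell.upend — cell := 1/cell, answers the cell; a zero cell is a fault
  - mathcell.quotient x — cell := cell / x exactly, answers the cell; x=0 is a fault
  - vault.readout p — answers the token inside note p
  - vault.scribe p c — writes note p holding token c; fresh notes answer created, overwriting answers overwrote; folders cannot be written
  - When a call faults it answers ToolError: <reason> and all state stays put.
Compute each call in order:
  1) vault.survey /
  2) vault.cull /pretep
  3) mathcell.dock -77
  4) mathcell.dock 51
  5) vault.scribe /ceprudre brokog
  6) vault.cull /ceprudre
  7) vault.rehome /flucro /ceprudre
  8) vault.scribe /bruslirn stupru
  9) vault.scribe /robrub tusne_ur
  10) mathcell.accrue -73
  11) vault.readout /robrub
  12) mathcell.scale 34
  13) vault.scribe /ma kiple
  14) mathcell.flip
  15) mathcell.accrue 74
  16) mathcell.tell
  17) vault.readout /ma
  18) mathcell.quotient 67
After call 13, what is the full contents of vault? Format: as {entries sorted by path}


Answer: {bruslirn=stupru, ceprudre=nevix, jemp=hopon, ma=kiple, robrub=tusne_ur}

Derivation:
-- 1. survey(p='/') -> [flucro, jemp, pretep]
-- 2. cull(p='/pretep') -> ok
-- 3. dock(x='-77') -> 77
-- 4. dock(x='51') -> 26
-- 5. scribe(p='/ceprudre', c='brokog') -> created
-- 6. cull(p='/ceprudre') -> ok
-- 7. rehome(s='/flucro', d='/ceprudre') -> ok
-- 8. scribe(p='/bruslirn', c='stupru') -> created
-- 9. scribe(p='/robrub', c='tusne_ur') -> created
-- 10. accrue(x='-73') -> -47
-- 11. readout(p='/robrub') -> tusne_ur
-- 12. scale(x='34') -> -1598
-- 13. scribe(p='/ma', c='kiple') -> created
-- 14. flip() -> 1598
-- 15. accrue(x='74') -> 1672
-- 16. tell() -> 1672
-- 17. readout(p='/ma') -> kiple
-- 18. quotient(x='67') -> 1672/67


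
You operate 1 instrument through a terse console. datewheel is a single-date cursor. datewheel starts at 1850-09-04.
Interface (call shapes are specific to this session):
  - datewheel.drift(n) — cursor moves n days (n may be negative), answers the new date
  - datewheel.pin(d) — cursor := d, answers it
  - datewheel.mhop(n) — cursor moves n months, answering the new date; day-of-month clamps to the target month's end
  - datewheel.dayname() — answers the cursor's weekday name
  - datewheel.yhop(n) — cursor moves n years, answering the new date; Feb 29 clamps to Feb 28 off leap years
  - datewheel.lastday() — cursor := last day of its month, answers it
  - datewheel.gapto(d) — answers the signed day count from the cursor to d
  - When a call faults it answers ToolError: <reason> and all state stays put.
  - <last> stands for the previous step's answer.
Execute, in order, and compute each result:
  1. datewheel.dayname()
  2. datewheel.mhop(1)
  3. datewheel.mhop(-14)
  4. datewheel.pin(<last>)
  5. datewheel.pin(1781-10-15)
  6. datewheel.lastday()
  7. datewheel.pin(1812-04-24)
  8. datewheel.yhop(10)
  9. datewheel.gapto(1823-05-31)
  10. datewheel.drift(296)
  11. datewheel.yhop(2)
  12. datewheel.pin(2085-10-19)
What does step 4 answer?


Answer: 1849-08-04

Derivation:
;; datewheel.dayname() ~> Wednesday
;; datewheel.mhop(1) ~> 1850-10-04
;; datewheel.mhop(-14) ~> 1849-08-04
;; datewheel.pin(<last>) ~> 1849-08-04
;; datewheel.pin(1781-10-15) ~> 1781-10-15
;; datewheel.lastday() ~> 1781-10-31
;; datewheel.pin(1812-04-24) ~> 1812-04-24
;; datewheel.yhop(10) ~> 1822-04-24
;; datewheel.gapto(1823-05-31) ~> 402
;; datewheel.drift(296) ~> 1823-02-14
;; datewheel.yhop(2) ~> 1825-02-14
;; datewheel.pin(2085-10-19) ~> 2085-10-19


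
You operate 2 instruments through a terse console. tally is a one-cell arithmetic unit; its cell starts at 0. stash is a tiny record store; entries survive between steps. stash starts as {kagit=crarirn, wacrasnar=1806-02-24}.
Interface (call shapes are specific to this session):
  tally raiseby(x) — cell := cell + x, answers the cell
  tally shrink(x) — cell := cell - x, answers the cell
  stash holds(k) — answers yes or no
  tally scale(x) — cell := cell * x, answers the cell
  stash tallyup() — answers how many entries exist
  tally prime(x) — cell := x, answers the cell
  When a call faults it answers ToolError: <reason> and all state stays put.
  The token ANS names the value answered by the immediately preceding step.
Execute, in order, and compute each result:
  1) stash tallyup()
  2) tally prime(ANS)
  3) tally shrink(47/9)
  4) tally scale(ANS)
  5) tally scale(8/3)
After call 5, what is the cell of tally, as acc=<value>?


# stash tallyup() == 2
# tally prime(x→ANS) == 2
# tally shrink(x→47/9) == -29/9
# tally scale(x→ANS) == 841/81
# tally scale(x→8/3) == 6728/243

Answer: acc=6728/243


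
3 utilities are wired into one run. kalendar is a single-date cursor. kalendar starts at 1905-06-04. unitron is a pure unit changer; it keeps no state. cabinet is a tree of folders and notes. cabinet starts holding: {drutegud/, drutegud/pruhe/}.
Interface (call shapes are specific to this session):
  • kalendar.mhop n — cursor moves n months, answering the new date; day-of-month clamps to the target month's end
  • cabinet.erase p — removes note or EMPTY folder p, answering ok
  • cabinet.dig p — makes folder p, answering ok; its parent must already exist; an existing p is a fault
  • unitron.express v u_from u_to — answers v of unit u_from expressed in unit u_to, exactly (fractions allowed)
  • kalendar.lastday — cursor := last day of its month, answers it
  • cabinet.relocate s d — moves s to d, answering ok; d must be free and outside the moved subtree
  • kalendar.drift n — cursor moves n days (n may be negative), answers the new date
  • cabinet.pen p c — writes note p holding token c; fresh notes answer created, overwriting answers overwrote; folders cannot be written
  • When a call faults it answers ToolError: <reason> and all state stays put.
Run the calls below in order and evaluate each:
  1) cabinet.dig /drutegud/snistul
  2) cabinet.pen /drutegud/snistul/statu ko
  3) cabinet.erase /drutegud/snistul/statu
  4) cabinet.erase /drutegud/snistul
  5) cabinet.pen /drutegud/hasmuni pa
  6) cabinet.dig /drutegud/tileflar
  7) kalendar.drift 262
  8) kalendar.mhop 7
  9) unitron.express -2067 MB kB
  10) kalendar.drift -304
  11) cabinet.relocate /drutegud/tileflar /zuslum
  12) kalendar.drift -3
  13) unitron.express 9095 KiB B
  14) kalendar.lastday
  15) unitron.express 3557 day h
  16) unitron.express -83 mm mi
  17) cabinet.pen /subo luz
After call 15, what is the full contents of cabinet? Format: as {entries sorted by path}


> cabinet.dig p: /drutegud/snistul
[out] ok
> cabinet.pen p: /drutegud/snistul/statu c: ko
[out] created
> cabinet.erase p: /drutegud/snistul/statu
[out] ok
> cabinet.erase p: /drutegud/snistul
[out] ok
> cabinet.pen p: /drutegud/hasmuni c: pa
[out] created
> cabinet.dig p: /drutegud/tileflar
[out] ok
> kalendar.drift n: 262
[out] 1906-02-21
> kalendar.mhop n: 7
[out] 1906-09-21
> unitron.express v: -2067 u_from: MB u_to: kB
[out] -2067000
> kalendar.drift n: -304
[out] 1905-11-21
> cabinet.relocate s: /drutegud/tileflar d: /zuslum
[out] ok
> kalendar.drift n: -3
[out] 1905-11-18
> unitron.express v: 9095 u_from: KiB u_to: B
[out] 9313280
> kalendar.lastday
[out] 1905-11-30
> unitron.express v: 3557 u_from: day u_to: h
[out] 85368
> unitron.express v: -83 u_from: mm u_to: mi
[out] -83/1609344
> cabinet.pen p: /subo c: luz
[out] created

Answer: {drutegud/, drutegud/hasmuni=pa, drutegud/pruhe/, zuslum/}


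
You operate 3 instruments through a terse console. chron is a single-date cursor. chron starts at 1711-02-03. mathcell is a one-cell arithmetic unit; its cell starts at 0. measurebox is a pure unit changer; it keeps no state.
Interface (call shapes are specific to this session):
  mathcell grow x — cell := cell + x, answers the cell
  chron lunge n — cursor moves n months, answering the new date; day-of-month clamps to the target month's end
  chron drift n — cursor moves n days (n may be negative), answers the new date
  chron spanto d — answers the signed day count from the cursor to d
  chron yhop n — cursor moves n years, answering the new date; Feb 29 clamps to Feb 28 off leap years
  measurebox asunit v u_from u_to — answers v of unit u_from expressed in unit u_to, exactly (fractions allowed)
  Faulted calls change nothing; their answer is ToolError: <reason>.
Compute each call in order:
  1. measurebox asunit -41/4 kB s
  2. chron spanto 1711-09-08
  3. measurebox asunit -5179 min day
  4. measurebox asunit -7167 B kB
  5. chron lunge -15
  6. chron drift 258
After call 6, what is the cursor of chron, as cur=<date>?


Do: measurebox asunit[v=-41/4; u_from=kB; u_to=s]
See: ToolError: incompatible units
Do: chron spanto[d=1711-09-08]
See: 217
Do: measurebox asunit[v=-5179; u_from=min; u_to=day]
See: -5179/1440
Do: measurebox asunit[v=-7167; u_from=B; u_to=kB]
See: -7167/1000
Do: chron lunge[n=-15]
See: 1709-11-03
Do: chron drift[n=258]
See: 1710-07-19

Answer: cur=1710-07-19


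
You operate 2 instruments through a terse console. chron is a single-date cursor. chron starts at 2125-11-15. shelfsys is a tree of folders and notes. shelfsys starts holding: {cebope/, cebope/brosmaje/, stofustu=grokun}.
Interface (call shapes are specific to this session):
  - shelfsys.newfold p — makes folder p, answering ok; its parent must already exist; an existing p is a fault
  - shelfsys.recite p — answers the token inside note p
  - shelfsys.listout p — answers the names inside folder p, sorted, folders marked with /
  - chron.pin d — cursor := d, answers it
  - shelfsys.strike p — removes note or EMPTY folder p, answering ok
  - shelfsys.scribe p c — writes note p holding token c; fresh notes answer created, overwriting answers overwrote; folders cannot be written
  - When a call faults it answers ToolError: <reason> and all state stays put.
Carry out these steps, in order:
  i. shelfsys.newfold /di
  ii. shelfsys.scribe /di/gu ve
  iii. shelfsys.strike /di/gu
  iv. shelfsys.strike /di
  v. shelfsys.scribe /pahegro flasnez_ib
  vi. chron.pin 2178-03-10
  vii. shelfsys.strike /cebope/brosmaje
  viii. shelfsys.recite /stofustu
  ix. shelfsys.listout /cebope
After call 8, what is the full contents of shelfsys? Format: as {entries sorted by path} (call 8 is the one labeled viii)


;; 1. shelfsys.newfold(p='/di') => ok
;; 2. shelfsys.scribe(p='/di/gu', c='ve') => created
;; 3. shelfsys.strike(p='/di/gu') => ok
;; 4. shelfsys.strike(p='/di') => ok
;; 5. shelfsys.scribe(p='/pahegro', c='flasnez_ib') => created
;; 6. chron.pin(d='2178-03-10') => 2178-03-10
;; 7. shelfsys.strike(p='/cebope/brosmaje') => ok
;; 8. shelfsys.recite(p='/stofustu') => grokun
;; 9. shelfsys.listout(p='/cebope') => []

Answer: {cebope/, pahegro=flasnez_ib, stofustu=grokun}


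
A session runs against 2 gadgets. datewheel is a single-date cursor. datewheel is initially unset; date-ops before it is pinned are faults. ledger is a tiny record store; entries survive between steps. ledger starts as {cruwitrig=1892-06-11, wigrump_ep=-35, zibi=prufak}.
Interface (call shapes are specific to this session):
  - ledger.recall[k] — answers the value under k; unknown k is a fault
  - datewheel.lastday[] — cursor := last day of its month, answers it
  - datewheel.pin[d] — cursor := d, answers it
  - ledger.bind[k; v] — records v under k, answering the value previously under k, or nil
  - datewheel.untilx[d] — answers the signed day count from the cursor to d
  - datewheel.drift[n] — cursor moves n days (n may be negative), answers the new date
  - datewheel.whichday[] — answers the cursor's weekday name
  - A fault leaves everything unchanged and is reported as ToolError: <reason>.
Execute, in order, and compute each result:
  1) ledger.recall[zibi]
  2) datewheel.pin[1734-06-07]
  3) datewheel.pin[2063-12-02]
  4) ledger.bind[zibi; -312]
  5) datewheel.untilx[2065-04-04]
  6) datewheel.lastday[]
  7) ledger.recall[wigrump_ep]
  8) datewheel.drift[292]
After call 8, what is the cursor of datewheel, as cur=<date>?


Invoking ledger.recall with zibi, yielding prufak.
Invoking datewheel.pin with 1734-06-07, yielding 1734-06-07.
Using datewheel.pin with 2063-12-02, which returns 2063-12-02.
Calling ledger.bind with zibi, -312, yielding prufak.
I call datewheel.untilx with 2065-04-04, — result: 489.
I try datewheel.lastday(): 2063-12-31.
Using ledger.recall with wigrump_ep, — result: -35.
Using datewheel.drift with 292, yielding 2064-10-18.

Answer: cur=2064-10-18


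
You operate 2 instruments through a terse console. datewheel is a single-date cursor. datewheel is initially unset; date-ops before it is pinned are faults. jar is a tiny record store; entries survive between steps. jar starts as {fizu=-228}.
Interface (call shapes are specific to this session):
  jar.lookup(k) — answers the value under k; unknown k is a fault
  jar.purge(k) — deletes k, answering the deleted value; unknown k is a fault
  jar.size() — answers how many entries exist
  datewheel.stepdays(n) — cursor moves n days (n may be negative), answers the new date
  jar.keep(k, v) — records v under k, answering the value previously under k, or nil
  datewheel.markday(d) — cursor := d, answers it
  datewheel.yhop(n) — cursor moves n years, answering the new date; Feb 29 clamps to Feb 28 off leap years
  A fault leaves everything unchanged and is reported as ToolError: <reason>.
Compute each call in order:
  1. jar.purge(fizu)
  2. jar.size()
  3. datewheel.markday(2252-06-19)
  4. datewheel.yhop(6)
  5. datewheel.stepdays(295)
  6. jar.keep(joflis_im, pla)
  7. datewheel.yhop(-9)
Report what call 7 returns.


-> purge(k: fizu)
<- -228
-> size()
<- 0
-> markday(d: 2252-06-19)
<- 2252-06-19
-> yhop(n: 6)
<- 2258-06-19
-> stepdays(n: 295)
<- 2259-04-10
-> keep(k: joflis_im, v: pla)
<- nil
-> yhop(n: -9)
<- 2250-04-10

Answer: 2250-04-10


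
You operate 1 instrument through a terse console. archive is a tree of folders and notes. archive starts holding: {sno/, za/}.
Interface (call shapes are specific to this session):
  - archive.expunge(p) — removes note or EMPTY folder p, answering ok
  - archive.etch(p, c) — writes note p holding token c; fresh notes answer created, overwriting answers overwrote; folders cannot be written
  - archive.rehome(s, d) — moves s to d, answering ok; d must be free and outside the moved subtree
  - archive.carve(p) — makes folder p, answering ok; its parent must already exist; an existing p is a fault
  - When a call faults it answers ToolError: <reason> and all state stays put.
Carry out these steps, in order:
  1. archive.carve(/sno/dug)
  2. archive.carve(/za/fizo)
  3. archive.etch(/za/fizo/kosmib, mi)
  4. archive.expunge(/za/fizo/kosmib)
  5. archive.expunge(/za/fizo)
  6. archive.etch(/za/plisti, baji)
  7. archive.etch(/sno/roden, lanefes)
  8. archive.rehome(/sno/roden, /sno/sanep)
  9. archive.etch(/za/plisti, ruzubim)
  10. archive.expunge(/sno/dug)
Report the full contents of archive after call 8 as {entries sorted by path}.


Answer: {sno/, sno/dug/, sno/sanep=lanefes, za/, za/plisti=baji}

Derivation:
# carve(p→/sno/dug) -> ok
# carve(p→/za/fizo) -> ok
# etch(p→/za/fizo/kosmib, c→mi) -> created
# expunge(p→/za/fizo/kosmib) -> ok
# expunge(p→/za/fizo) -> ok
# etch(p→/za/plisti, c→baji) -> created
# etch(p→/sno/roden, c→lanefes) -> created
# rehome(s→/sno/roden, d→/sno/sanep) -> ok
# etch(p→/za/plisti, c→ruzubim) -> overwrote
# expunge(p→/sno/dug) -> ok
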